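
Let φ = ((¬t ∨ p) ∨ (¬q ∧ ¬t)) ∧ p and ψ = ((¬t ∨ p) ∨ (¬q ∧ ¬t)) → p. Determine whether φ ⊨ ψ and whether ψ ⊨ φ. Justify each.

(⇒) Assume the antecedent. If q is true, the antecedent forces (q = T, t = F, p = T) or (q = T, t = T, p = T), and ((¬t ∨ p) ∨ (¬q ∧ ¬t)) → p holds there. If q is false, the antecedent forces (q = F, t = F, p = T) or (q = F, t = T, p = T), and ((¬t ∨ p) ∨ (¬q ∧ ¬t)) → p holds there. Either way ((¬t ∨ p) ∨ (¬q ∧ ¬t)) → p holds.

(⇐) This fails. Under q = F, t = T, p = F, the left side is false but the right side is true.

Not equivalent: only (⇒) holds.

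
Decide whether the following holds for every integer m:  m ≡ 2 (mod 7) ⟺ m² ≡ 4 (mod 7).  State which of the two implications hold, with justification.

[⇒] Suppose m ≡ 2 (mod 7). Write m = 7j + 2. Then (7j + 2)² = 49j² + 28j + 4 = 7(7j² + 4j) + 4, so m² ≡ 4 (mod 7).

[⇐] This fails: take m = 5. Then 5² = 25 ≡ 4 (mod 7), yet 5 ≡ 5 (mod 7), not 2.

The forward direction holds; the converse fails.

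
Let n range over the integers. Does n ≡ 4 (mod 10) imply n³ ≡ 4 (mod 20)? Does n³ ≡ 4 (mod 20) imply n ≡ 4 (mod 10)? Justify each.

Both implications hold.

Forward direction. Suppose n ≡ 4 (mod 10). Working modulo 20, n ∈ {4, 14}; for each such r, r³ ≡ 4 (mod 20).

Converse. The residues r modulo 20 with r³ ≡ 4 (mod 20) are exactly {4, 14}, and each is ≡ 4 (mod 10).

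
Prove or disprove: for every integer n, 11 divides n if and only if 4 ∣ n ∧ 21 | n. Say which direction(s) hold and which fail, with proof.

Neither direction holds.

(⟹) This fails: take n = 11. Certainly 11 ∣ 11, but 4 ∤ 11.

(⟸) This fails: take n = 84. Both 4 ∣ 84 and 21 ∣ 84, yet 84 is not a multiple of 11 (since 84 = 7·11 + 7), so 11 ∤ 84.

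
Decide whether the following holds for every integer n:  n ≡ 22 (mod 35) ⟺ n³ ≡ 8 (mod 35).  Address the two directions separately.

The forward direction holds; the converse fails.

(⇒) Suppose n ≡ 22 (mod 35). Write n = 35j + 22. Then (35j + 22)³ = 42875j³ + 80850j² + 50820j + 10648 = 35(1225j³ + 2310j² + 1452j + 304) + 8, so n³ ≡ 8 (mod 35).

(⇐) This fails: take n = 2. Then 2³ = 8 ≡ 8 (mod 35), yet 2 ≡ 2 (mod 35), not 22.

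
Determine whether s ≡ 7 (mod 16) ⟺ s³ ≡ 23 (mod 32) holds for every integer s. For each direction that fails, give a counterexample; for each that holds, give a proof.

[⇒] This fails: take s = 23. Then 23 ≡ 7 (mod 16), but 23³ = 12167 ≡ 7 (mod 32), not 23.

[⇐] Conversely, the residues r modulo 32 with r³ ≡ 23 (mod 32) are exactly {7}, and each is ≡ 7 (mod 16).

Not equivalent: only (⇐) holds.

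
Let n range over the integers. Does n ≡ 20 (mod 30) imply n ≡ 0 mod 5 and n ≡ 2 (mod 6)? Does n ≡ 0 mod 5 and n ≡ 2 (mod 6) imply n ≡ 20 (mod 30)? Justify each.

(←) If n ≡ 0 (mod 5) and n ≡ 2 (mod 6), then by the Chinese remainder theorem n ≡ 20 (mod 30). This is exactly n ≡ 20 (mod 30).

(→) Suppose n ≡ 20 (mod 30); write n = 30j + 20. Since 5 ∣ 30, reducing mod 5 gives n ≡ 20 ≡ 0 (mod 5); since 6 ∣ 30, reducing mod 6 gives n ≡ 20 ≡ 2 (mod 6).

Both implications hold.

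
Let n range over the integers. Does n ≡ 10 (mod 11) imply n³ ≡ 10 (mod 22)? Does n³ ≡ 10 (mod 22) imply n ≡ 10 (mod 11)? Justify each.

(→) This fails: take n = 21. Then 21 ≡ 10 (mod 11), but 21³ = 9261 ≡ 21 (mod 22), not 10.

(←) Conversely, the residues r modulo 22 with r³ ≡ 10 (mod 22) are exactly {10}, and each is ≡ 10 (mod 11).

(⇒) fails; (⇐) holds.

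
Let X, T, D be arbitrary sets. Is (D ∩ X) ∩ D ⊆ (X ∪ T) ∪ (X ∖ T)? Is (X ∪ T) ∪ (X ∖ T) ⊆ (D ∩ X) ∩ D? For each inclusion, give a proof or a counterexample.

The sets are not equal: only the forward inclusion holds.

(⊆) Let x ∈ (D ∩ X) ∩ D. Then either x ∈ X ∩ D and x ∉ T; or x ∈ X ∩ T ∩ D. In each case x ∈ (X ∪ T) ∪ (X ∖ T), so (D ∩ X) ∩ D ⊆ (X ∪ T) ∪ (X ∖ T).

(⊇) This inclusion fails. Take X = {1}, T = ∅, D = ∅; then 1 ∈ (X ∪ T) ∪ (X ∖ T) but 1 ∉ (D ∩ X) ∩ D.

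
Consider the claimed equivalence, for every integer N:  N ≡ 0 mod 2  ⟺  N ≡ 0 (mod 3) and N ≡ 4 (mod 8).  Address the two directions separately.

Forward direction. This fails: N = 0 gives 0 ≡ 0 (mod 2) but 0 ≡ 0 (mod 8), so the conjunction on the right does not hold.

Converse. If N ≡ 0 (mod 3) and N ≡ 4 (mod 8), then by the Chinese remainder theorem N ≡ 12 (mod 24). Since 12 ≡ 0 (mod 2) and 2 ∣ 24, we get N ≡ 0 (mod 2).

The forward direction fails; the converse holds.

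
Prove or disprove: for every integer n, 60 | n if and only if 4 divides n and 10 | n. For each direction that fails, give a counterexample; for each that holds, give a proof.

(⇒) holds; (⇐) fails.

(←) This fails: take n = 20. Both 4 ∣ 20 and 10 ∣ 20, yet 20 is not a multiple of 60 (since 20 = 0·60 + 20), so 60 ∤ 20.

(→) If 60 ∣ n, write n = 60q. Since 60 = 15·4, n = 4·(15q), so 4 ∣ n; and since 60 = 6·10, n = 10·(6q), so 10 ∣ n.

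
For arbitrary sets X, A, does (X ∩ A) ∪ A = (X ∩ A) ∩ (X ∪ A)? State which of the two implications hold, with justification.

(⊆) fails; (⊇) holds.

Reverse inclusion. Let x ∈ (X ∩ A) ∩ (X ∪ A). Then x ∈ X ∩ A, from which x ∈ (X ∩ A) ∪ A.

Forward inclusion. This inclusion fails. Take X = ∅, A = {1}; then 1 ∈ (X ∩ A) ∪ A but 1 ∉ (X ∩ A) ∩ (X ∪ A).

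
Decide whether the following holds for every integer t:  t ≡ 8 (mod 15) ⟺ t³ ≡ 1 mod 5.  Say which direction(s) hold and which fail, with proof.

(→) This fails: take t = 8. Then 8 ≡ 8 (mod 15), but 8³ = 512 ≡ 2 (mod 5), not 1.

(←) This fails: take t = 1. Then 1³ = 1 ≡ 1 (mod 5), yet 1 ≡ 1 (mod 15), not 8.

Both directions fail.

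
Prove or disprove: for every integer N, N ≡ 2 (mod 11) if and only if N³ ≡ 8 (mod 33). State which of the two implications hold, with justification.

The forward direction fails; the converse holds.

(⇒) This fails: take N = 13. Then 13 ≡ 2 (mod 11), but 13³ = 2197 ≡ 19 (mod 33), not 8.

(⇐) Conversely, the residues r modulo 33 with r³ ≡ 8 (mod 33) are exactly {2}, and each is ≡ 2 (mod 11).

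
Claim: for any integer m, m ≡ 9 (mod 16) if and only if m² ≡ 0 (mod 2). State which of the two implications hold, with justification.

Neither direction holds.

Forward direction. This fails: take m = 9. Then 9 ≡ 9 (mod 16), but 9² = 81 ≡ 1 (mod 2), not 0.

Converse. This fails: take m = 0. Then 0² = 0 ≡ 0 (mod 2), yet 0 ≡ 0 (mod 16), not 9.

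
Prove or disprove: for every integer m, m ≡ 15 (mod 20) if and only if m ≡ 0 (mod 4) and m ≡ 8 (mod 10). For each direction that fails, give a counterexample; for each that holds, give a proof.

Both directions fail.

(⇒) This fails: m = 15 gives 15 ≡ 15 (mod 20) but 15 ≡ 3 (mod 4), so the conjunction on the right does not hold.

(⇐) This fails: m = 8 satisfies both congruences on the right (8 ≡ 0 mod 4 and 8 ≡ 8 mod 10) yet 8 ≡ 8 (mod 20), not 15.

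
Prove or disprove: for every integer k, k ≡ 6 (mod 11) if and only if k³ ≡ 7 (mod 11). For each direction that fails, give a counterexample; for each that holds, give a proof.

Both implications hold.

[⇐] Suppose k³ ≡ 7 (mod 11). The only residue r in {0, …, 10} with r³ ≡ 7 (mod 11) is r = 6, so k ≡ 6 (mod 11).

[⇒] Suppose k ≡ 6 (mod 11). Write k = 11j + 6. Then (11j + 6)³ = 1331j³ + 2178j² + 1188j + 216 = 11(121j³ + 198j² + 108j + 19) + 7, so k³ ≡ 7 (mod 11).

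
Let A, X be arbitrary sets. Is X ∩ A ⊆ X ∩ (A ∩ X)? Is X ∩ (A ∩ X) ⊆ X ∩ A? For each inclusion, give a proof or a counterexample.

(⊆) Let x ∈ X ∩ A. Then x ∈ A ∩ X, from which x ∈ X ∩ (A ∩ X).

(⊇) Let x ∈ X ∩ (A ∩ X). Then x ∈ A ∩ X, from which x ∈ X ∩ A.

Both inclusions hold.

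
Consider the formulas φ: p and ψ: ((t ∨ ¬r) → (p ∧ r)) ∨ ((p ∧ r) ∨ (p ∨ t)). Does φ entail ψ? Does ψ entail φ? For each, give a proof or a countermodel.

Only the forward direction holds.

(⟹) Assume the antecedent. If r is true, the consequent reduces to true regardless of the other variables. If r is false, the antecedent forces (r = F, t = F, p = T) or (r = F, t = T, p = T), and the consequent holds there. Either way the consequent holds.

(⟸) This fails. Under r = T, t = F, p = F, the left side is false but the right side is true.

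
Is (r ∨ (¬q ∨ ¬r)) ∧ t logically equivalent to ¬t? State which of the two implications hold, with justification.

[⇒] This fails. Under r = F, t = T, q = F, the left side is true but the right side is false.

[⇐] This fails. Under r = F, t = F, q = F, the left side is false but the right side is true.

Neither implication holds.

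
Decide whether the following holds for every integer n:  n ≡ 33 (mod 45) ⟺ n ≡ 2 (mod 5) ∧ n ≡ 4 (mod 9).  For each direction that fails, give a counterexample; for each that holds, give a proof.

(⟹) This fails: n = 33 gives 33 ≡ 33 (mod 45) but 33 ≡ 3 (mod 5), so the conjunction on the right does not hold.

(⟸) This fails: n = 22 satisfies both congruences on the right (22 ≡ 2 mod 5 and 22 ≡ 4 mod 9) yet 22 ≡ 22 (mod 45), not 33.

(⇒) fails and (⇐) fails.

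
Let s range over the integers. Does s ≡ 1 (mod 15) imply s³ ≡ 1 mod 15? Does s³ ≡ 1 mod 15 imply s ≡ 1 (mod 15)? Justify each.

Forward direction. Suppose s ≡ 1 (mod 15). Write s = 15j + 1. Then (15j + 1)³ = 3375j³ + 675j² + 45j + 1 = 15(225j³ + 45j² + 3j) + 1, so s³ ≡ 1 (mod 15).

Converse. Suppose s³ ≡ 1 (mod 15). The only residue r in {0, …, 14} with r³ ≡ 1 (mod 15) is r = 1, so s ≡ 1 (mod 15).

The biconditional holds.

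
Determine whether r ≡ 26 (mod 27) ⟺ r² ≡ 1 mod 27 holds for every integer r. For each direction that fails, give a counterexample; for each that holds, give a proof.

(⟹) Suppose r ≡ 26 (mod 27). Write r = 27j + 26. Then (27j + 26)² = 729j² + 1404j + 676 = 27(27j² + 52j + 25) + 1, so r² ≡ 1 (mod 27).

(⟸) This fails: take r = 1. Then 1² = 1 ≡ 1 (mod 27), yet 1 ≡ 1 (mod 27), not 26.

(⇒) holds; (⇐) fails.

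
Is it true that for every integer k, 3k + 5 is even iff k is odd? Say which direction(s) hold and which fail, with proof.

(⇒) Suppose 3k + 5 is even. Since 3 is odd, 3k and k have the same parity, so 3k + 5 ≡ k + 5 (mod 2). As 5 is odd, 3k + 5 is even exactly when k is odd. Thus k is odd.

(⇐) Conversely, suppose k is odd; write k = 2j + 1. Then 3k + 5 = 3·(2j + 1) + 5 = 2·3j + 8, which is even.

Equivalent; both directions hold.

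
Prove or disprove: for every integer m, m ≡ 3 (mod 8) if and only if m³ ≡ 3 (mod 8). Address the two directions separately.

(←) For the converse, argue contrapositively. If m ≢ 3 (mod 8), then m is congruent to one of 0, 1, 2, 4, 5, 6, 7 modulo 8, and these give m³ ≡ 0, 1, 0, 0, 5, 0, 7 respectively — never 3.

(→) Suppose m ≡ 3 (mod 8). Write m = 8j + 3. Then (8j + 3)³ = 512j³ + 576j² + 216j + 27 = 8(64j³ + 72j² + 27j + 3) + 3, so m³ ≡ 3 (mod 8).

Both directions hold.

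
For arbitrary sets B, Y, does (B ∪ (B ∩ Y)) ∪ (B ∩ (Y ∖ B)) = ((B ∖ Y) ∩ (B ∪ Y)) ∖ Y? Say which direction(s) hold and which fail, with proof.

The sets are not equal: only the reverse inclusion holds.

(⊇) Let x ∈ ((B ∖ Y) ∩ (B ∪ Y)) ∖ Y. Then x ∈ B and x ∉ Y, from which x ∈ (B ∪ (B ∩ Y)) ∪ (B ∩ (Y ∖ B)).

(⊆) This inclusion fails. Take B = {1}, Y = {1}; then 1 ∈ (B ∪ (B ∩ Y)) ∪ (B ∩ (Y ∖ B)) but 1 ∉ ((B ∖ Y) ∩ (B ∪ Y)) ∖ Y.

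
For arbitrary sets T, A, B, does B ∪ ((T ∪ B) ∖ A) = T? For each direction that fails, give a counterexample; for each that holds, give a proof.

Both inclusions fail.

Forward inclusion. This inclusion fails. Take T = ∅, A = ∅, B = {1}; then 1 ∈ B ∪ ((T ∪ B) ∖ A) but 1 ∉ T.

Reverse inclusion. This inclusion fails. Take T = {1}, A = {1}, B = ∅; then 1 ∈ T but 1 ∉ B ∪ ((T ∪ B) ∖ A).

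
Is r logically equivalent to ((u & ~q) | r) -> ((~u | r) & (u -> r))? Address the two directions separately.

Forward direction. Assume the antecedent. If q is true, the consequent reduces to true regardless of the other variables. If q is false, the antecedent forces (q = F, r = T, u = F) or (q = F, r = T, u = T), and the consequent holds there. Either way the consequent holds.

Converse. This fails. Under q = F, r = F, u = F, the left side is false but the right side is true.

Only the forward implication holds.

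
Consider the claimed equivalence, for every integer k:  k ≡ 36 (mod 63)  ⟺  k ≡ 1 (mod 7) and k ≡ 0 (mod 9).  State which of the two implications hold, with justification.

(⟹) Suppose k ≡ 36 (mod 63); write k = 63j + 36. Since 7 ∣ 63, reducing mod 7 gives k ≡ 36 ≡ 1 (mod 7); since 9 ∣ 63, reducing mod 9 gives k ≡ 36 ≡ 0 (mod 9).

(⟸) Conversely, if k ≡ 1 (mod 7) and k ≡ 0 (mod 9), then by the Chinese remainder theorem k ≡ 36 (mod 63). This is exactly k ≡ 36 (mod 63).

Both implications hold.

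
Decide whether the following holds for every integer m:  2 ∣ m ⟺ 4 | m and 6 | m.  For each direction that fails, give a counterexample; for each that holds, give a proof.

The forward direction fails; the converse holds.

[⇐] Suppose 4 ∣ m and 6 ∣ m. Any common multiple of 4 and 6 is a multiple of their lcm; here lcm(4, 6) = 4·6/gcd(4, 6) = 24/2 = 12, so 12 ∣ m. Since 2 ∣ 12, it follows that 2 ∣ m.

[⇒] This fails: take m = 2. Certainly 2 ∣ 2, but 4 ∤ 2.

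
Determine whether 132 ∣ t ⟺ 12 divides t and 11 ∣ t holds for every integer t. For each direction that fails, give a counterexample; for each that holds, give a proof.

(⇒) If 132 ∣ t, write t = 132q. Since 132 = 11·12, t = 12·(11q), so 12 ∣ t; and since 132 = 12·11, t = 11·(12q), so 11 ∣ t.

(⇐) Suppose 12 ∣ t and 11 ∣ t. Any common multiple of 12 and 11 is a multiple of their lcm; here gcd(12, 11) = 1, so lcm(12, 11) = 12·11 = 132, so 132 ∣ t.

Both directions hold.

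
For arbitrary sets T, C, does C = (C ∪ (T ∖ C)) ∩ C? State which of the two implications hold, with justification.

(⟸) Let x ∈ (C ∪ (T ∖ C)) ∩ C. Then either x ∈ C and x ∉ T; or x ∈ T ∩ C. In each case x ∈ C, so (C ∪ (T ∖ C)) ∩ C ⊆ C.

(⟹) Let x ∈ C. Then either x ∈ C and x ∉ T; or x ∈ T ∩ C. In each case x ∈ (C ∪ (T ∖ C)) ∩ C, so C ⊆ (C ∪ (T ∖ C)) ∩ C.

Both inclusions hold.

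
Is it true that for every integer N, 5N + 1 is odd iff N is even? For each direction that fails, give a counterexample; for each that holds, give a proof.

The biconditional holds.

[⇒] Suppose 5N + 1 is odd. Since 5 is odd, 5N and N have the same parity, so 5N + 1 ≡ N + 1 (mod 2). As 1 is odd, 5N + 1 is odd exactly when N is even. Thus N is even.

[⇐] Conversely, suppose N is even; write N = 2j. Then 5N + 1 = 5·(2j) + 1 = 2·5j + 1, which is odd.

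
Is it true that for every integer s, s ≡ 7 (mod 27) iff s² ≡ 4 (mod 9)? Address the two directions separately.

Only the forward direction holds.

(⟹) Suppose s ≡ 7 (mod 27). Then s² ≡ 7² = 49 (mod 27), and since 9 ∣ 27, also s² ≡ 4 (mod 9).

(⟸) This fails: take s = 2. Then 2² = 4 ≡ 4 (mod 9), yet 2 ≡ 2 (mod 27), not 7.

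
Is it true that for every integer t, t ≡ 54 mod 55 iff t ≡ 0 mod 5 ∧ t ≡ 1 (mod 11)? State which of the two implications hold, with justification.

(→) This fails: t = 54 gives 54 ≡ 54 (mod 55) but 54 ≡ 4 (mod 5), so the conjunction on the right does not hold.

(←) This fails: t = 45 satisfies both congruences on the right (45 ≡ 0 mod 5 and 45 ≡ 1 mod 11) yet 45 ≡ 45 (mod 55), not 54.

Neither implication holds.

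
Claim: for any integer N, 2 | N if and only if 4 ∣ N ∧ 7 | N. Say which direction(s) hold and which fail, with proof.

(⇒) fails; (⇐) holds.

(⟸) Suppose 4 ∣ N and 7 ∣ N. Any common multiple of 4 and 7 is a multiple of their lcm; here gcd(4, 7) = 1, so lcm(4, 7) = 4·7 = 28, so 28 ∣ N. Since 2 ∣ 28, it follows that 2 ∣ N.

(⟹) This fails: take N = 2. Certainly 2 ∣ 2, but 4 ∤ 2.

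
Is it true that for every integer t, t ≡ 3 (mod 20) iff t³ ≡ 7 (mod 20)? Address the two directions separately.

Forward direction. Suppose t ≡ 3 (mod 20). Write t = 20j + 3. Then (20j + 3)³ = 8000j³ + 3600j² + 540j + 27 = 20(400j³ + 180j² + 27j + 1) + 7, so t³ ≡ 7 (mod 20).

Converse. Suppose t³ ≡ 7 (mod 20). The only residue r in {0, …, 19} with r³ ≡ 7 (mod 20) is r = 3, so t ≡ 3 (mod 20).

The biconditional holds.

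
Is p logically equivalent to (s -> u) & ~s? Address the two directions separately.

(⇒) This fails. Under p = T, u = F, s = T, the left side is true but the right side is false.

(⇐) This fails. Under p = F, u = F, s = F, the left side is false but the right side is true.

(⇒) fails and (⇐) fails.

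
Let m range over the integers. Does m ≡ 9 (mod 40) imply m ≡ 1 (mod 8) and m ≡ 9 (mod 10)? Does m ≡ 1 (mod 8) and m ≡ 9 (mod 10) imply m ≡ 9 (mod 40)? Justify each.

[⇒] Suppose m ≡ 9 (mod 40); write m = 40j + 9. Since 8 ∣ 40, reducing mod 8 gives m ≡ 9 ≡ 1 (mod 8); since 10 ∣ 40, reducing mod 10 gives m ≡ 9 (mod 10).

[⇐] Conversely, if m ≡ 1 (mod 8) and m ≡ 9 (mod 10), then by the Chinese remainder theorem m ≡ 9 (mod 40). This is exactly m ≡ 9 (mod 40).

Both directions hold.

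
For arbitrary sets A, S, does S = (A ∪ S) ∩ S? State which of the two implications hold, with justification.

Forward inclusion. Let x ∈ S. Then either x ∈ S and x ∉ A; or x ∈ A ∩ S. In each case x ∈ (A ∪ S) ∩ S, so S ⊆ (A ∪ S) ∩ S.

Reverse inclusion. Let x ∈ (A ∪ S) ∩ S. Then either x ∈ S and x ∉ A; or x ∈ A ∩ S. In each case x ∈ S, so (A ∪ S) ∩ S ⊆ S.

The two sets are equal.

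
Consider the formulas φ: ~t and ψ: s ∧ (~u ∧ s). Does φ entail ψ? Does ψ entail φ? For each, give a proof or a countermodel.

(⟹) This fails. Under s = F, u = F, t = F, the left side is true but the right side is false.

(⟸) This fails. Under s = T, u = F, t = T, the left side is false but the right side is true.

(⇒) fails and (⇐) fails.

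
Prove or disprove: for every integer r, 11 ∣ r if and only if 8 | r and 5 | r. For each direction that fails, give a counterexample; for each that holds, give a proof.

(⇒) fails and (⇐) fails.

(→) This fails: take r = 11. Certainly 11 ∣ 11, but 8 ∤ 11.

(←) This fails: take r = 40. Both 8 ∣ 40 and 5 ∣ 40, yet 40 is not a multiple of 11 (since 40 = 3·11 + 7), so 11 ∤ 40.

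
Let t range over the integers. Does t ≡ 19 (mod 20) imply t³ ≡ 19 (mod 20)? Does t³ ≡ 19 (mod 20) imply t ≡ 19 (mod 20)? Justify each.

Both directions hold; the statement is true.

(⇐) Suppose t³ ≡ 19 (mod 20). The only residue r in {0, …, 19} with r³ ≡ 19 (mod 20) is r = 19, so t ≡ 19 (mod 20).

(⇒) Suppose t ≡ 19 (mod 20). Write t = 20j + 19. Then (20j + 19)³ = 8000j³ + 22800j² + 21660j + 6859 = 20(400j³ + 1140j² + 1083j + 342) + 19, so t³ ≡ 19 (mod 20).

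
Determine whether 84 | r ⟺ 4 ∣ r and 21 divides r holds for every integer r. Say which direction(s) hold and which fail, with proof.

Both directions hold.

(⟹) If 84 ∣ r, write r = 84q. Since 84 = 21·4, r = 4·(21q), so 4 ∣ r; and since 84 = 4·21, r = 21·(4q), so 21 ∣ r.

(⟸) Suppose 4 ∣ r and 21 ∣ r. Any common multiple of 4 and 21 is a multiple of their lcm; here gcd(4, 21) = 1, so lcm(4, 21) = 4·21 = 84, so 84 ∣ r.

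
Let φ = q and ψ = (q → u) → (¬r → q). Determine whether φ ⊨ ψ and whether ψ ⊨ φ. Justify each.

The forward direction holds; the converse fails.

[⇒] Assume the antecedent. If u is true, the antecedent forces (u = T, q = T, r = F) or (u = T, q = T, r = T), and (q → u) → (¬r → q) holds there. If u is false, the antecedent forces (u = F, q = T, r = F) or (u = F, q = T, r = T), and (q → u) → (¬r → q) holds there. Either way (q → u) → (¬r → q) holds.

[⇐] This fails. Under u = F, q = F, r = T, the left side is false but the right side is true.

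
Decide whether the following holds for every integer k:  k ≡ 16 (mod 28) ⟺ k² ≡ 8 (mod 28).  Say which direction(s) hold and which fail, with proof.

Both directions fail.

Forward direction. This fails: take k = 16. Then 16 ≡ 16 (mod 28), but 16² = 256 ≡ 4 (mod 28), not 8.

Converse. This fails: take k = 6. Then 6² = 36 ≡ 8 (mod 28), yet 6 ≡ 6 (mod 28), not 16.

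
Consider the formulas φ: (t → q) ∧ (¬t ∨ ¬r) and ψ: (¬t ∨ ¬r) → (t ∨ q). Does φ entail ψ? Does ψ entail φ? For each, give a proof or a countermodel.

Neither implication holds.

(⟹) This fails. Under r = F, t = F, q = F, the left side is true but the right side is false.

(⟸) This fails. Under r = F, t = T, q = F, the left side is false but the right side is true.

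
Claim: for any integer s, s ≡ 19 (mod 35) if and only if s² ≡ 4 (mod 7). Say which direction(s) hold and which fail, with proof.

Not equivalent: only (⇒) holds.

(⇒) Suppose s ≡ 19 (mod 35). Then s² ≡ 19² = 361 (mod 35), and since 7 ∣ 35, also s² ≡ 4 (mod 7).

(⇐) This fails: take s = 2. Then 2² = 4 ≡ 4 (mod 7), yet 2 ≡ 2 (mod 35), not 19.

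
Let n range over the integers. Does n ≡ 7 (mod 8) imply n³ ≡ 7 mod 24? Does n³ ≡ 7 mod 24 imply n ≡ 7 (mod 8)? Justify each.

(⇒) fails; (⇐) holds.

(→) This fails: take n = 15. Then 15 ≡ 7 (mod 8), but 15³ = 3375 ≡ 15 (mod 24), not 7.

(←) Conversely, the residues r modulo 24 with r³ ≡ 7 (mod 24) are exactly {7}, and each is ≡ 7 (mod 8).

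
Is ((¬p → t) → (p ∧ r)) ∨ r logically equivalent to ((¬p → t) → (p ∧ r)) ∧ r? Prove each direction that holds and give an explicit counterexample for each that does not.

(→) This fails. Under r = F, t = F, p = F, the left side is true but the right side is false.

(←) Assume the antecedent. If r is true, ((¬p → t) → (p ∧ r)) ∨ r reduces to true regardless of the other variables. If r is false, the antecedent cannot hold. Either way ((¬p → t) → (p ∧ r)) ∨ r holds.

Not equivalent: only (⇐) holds.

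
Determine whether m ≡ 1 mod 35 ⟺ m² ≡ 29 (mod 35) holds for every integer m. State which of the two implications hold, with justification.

[⇒] This fails: take m = 1. Then 1 ≡ 1 (mod 35), but 1² = 1 ≡ 1 (mod 35), not 29.

[⇐] This fails: take m = 8. Then 8² = 64 ≡ 29 (mod 35), yet 8 ≡ 8 (mod 35), not 1.

(⇒) fails and (⇐) fails.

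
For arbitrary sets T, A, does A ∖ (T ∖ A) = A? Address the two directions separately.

Both inclusions hold.

Forward inclusion. Let x ∈ A ∖ (T ∖ A). Then either x ∈ A and x ∉ T; or x ∈ T ∩ A. In each case x ∈ A, so A ∖ (T ∖ A) ⊆ A.

Reverse inclusion. Let x ∈ A. Then either x ∈ A and x ∉ T; or x ∈ T ∩ A. In each case x ∈ A ∖ (T ∖ A), so A ⊆ A ∖ (T ∖ A).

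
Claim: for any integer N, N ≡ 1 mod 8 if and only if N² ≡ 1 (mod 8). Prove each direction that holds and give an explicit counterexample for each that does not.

(⇐) This fails: take N = 3. Then 3² = 9 ≡ 1 (mod 8), yet 3 ≡ 3 (mod 8), not 1.

(⇒) Suppose N ≡ 1 mod 8. Write N = 8j + 1. Then (8j + 1)² = 64j² + 16j + 1 = 8(8j² + 2j) + 1, so N² ≡ 1 (mod 8).

Only the forward implication holds.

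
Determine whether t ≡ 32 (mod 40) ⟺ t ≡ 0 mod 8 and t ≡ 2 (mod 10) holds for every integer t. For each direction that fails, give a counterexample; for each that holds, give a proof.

[⇒] Suppose t ≡ 32 (mod 40); write t = 40j + 32. Since 8 ∣ 40, reducing mod 8 gives t ≡ 32 ≡ 0 (mod 8); since 10 ∣ 40, reducing mod 10 gives t ≡ 32 ≡ 2 (mod 10).

[⇐] Conversely, if t ≡ 0 (mod 8) and t ≡ 2 (mod 10), then by the Chinese remainder theorem t ≡ 32 (mod 40). This is exactly t ≡ 32 (mod 40).

Both directions hold; the statement is true.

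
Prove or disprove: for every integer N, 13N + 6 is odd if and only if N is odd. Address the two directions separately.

Equivalent; both directions hold.

Forward direction. Suppose 13N + 6 is odd. Since 13 is odd, 13N and N have the same parity, so 13N + 6 ≡ N + 6 (mod 2). As 6 is even, 13N + 6 is odd exactly when N is odd. Thus N is odd.

Converse. Suppose N is odd; write N = 2j + 1. Then 13N + 6 = 13·(2j + 1) + 6 = 2·13j + 19, which is odd.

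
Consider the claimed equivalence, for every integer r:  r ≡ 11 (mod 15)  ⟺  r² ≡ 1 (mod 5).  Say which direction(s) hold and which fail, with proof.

Forward direction. Suppose r ≡ 11 (mod 15). Then r² ≡ 11² = 121 (mod 15), and since 5 ∣ 15, also r² ≡ 1 (mod 5).

Converse. This fails: take r = 1. Then 1² = 1 ≡ 1 (mod 5), yet 1 ≡ 1 (mod 15), not 11.

Only the forward implication holds.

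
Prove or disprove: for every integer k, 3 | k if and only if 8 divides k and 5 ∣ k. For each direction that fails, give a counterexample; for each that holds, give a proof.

Both directions fail.

Forward direction. This fails: take k = 3. Certainly 3 ∣ 3, but 8 ∤ 3.

Converse. This fails: take k = 40. Both 8 ∣ 40 and 5 ∣ 40, yet 40 is not a multiple of 3 (since 40 = 13·3 + 1), so 3 ∤ 40.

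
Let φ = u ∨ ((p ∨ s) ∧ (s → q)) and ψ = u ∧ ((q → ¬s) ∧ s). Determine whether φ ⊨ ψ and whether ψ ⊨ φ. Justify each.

[⇐] Assume the antecedent. If p is true, the antecedent forces (p = T, q = F, s = T, u = T), and u ∨ ((p ∨ s) ∧ (s → q)) holds there. If p is false, the antecedent forces (p = F, q = F, s = T, u = T), and u ∨ ((p ∨ s) ∧ (s → q)) holds there. Either way u ∨ ((p ∨ s) ∧ (s → q)) holds.

[⇒] This fails. Under p = T, q = F, s = F, u = F, the left side is true but the right side is false.

Only the reverse direction holds.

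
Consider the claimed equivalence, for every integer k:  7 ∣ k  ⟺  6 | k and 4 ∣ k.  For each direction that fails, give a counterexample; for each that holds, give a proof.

(⇒) fails and (⇐) fails.

(⟹) This fails: take k = 7. Certainly 7 ∣ 7, but 6 ∤ 7.

(⟸) This fails: take k = 12. Both 6 ∣ 12 and 4 ∣ 12, yet 12 is not a multiple of 7 (since 12 = 1·7 + 5), so 7 ∤ 12.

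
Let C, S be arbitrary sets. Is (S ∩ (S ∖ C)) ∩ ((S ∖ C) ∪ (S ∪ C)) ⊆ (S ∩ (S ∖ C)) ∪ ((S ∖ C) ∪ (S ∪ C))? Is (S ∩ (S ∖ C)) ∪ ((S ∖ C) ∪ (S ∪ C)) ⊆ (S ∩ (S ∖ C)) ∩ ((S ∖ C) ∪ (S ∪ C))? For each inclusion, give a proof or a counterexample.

(⊆) holds; (⊇) fails.

(⟸) This inclusion fails. Take C = {1}, S = ∅; then 1 ∈ (S ∩ (S ∖ C)) ∪ ((S ∖ C) ∪ (S ∪ C)) but 1 ∉ (S ∩ (S ∖ C)) ∩ ((S ∖ C) ∪ (S ∪ C)).

(⟹) Let x ∈ (S ∩ (S ∖ C)) ∩ ((S ∖ C) ∪ (S ∪ C)). Then x ∈ S and x ∉ C, from which x ∈ (S ∩ (S ∖ C)) ∪ ((S ∖ C) ∪ (S ∪ C)).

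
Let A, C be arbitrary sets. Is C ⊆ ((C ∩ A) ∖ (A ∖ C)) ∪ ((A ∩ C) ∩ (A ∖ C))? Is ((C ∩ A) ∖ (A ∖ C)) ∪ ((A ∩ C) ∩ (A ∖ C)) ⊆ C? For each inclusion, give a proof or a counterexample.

(⊆) This inclusion fails. Take A = ∅, C = {1}; then 1 ∈ C but 1 ∉ ((C ∩ A) ∖ (A ∖ C)) ∪ ((A ∩ C) ∩ (A ∖ C)).

(⊇) Let x ∈ ((C ∩ A) ∖ (A ∖ C)) ∪ ((A ∩ C) ∩ (A ∖ C)). Then x ∈ A ∩ C, from which x ∈ C.

The sets are not equal: only the reverse inclusion holds.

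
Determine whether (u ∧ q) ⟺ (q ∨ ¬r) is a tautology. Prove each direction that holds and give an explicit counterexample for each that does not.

(⇒) holds; (⇐) fails.

(⇐) This fails. Under r = F, u = F, q = F, the left side is false but the right side is true.

(⇒) Assume the antecedent. If r is true, the antecedent forces (r = T, u = T, q = T), and q ∨ ¬r holds there. If r is false, q ∨ ¬r reduces to true regardless of the other variables. Either way q ∨ ¬r holds.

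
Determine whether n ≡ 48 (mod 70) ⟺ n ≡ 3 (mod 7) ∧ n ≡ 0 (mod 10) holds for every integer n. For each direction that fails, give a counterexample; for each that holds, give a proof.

(⇒) fails and (⇐) fails.

(⇒) This fails: n = 48 gives 48 ≡ 48 (mod 70) but 48 ≡ 6 (mod 7), so the conjunction on the right does not hold.

(⇐) This fails: n = 10 satisfies both congruences on the right (10 ≡ 3 mod 7 and 10 ≡ 0 mod 10) yet 10 ≡ 10 (mod 70), not 48.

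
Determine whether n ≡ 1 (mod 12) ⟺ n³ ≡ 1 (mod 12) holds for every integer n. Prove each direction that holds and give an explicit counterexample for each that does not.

Both implications hold.

Forward direction. Suppose n ≡ 1 (mod 12). Write n = 12j + 1. Then (12j + 1)³ = 1728j³ + 432j² + 36j + 1 = 12(144j³ + 36j² + 3j) + 1, so n³ ≡ 1 (mod 12).

Converse. Suppose n³ ≡ 1 (mod 12). The only residue r in {0, …, 11} with r³ ≡ 1 (mod 12) is r = 1, so n ≡ 1 (mod 12).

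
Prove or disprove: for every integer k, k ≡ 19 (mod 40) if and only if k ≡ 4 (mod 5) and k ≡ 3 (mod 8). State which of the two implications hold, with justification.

(→) Suppose k ≡ 19 (mod 40); write k = 40j + 19. Since 5 ∣ 40, reducing mod 5 gives k ≡ 19 ≡ 4 (mod 5); since 8 ∣ 40, reducing mod 8 gives k ≡ 19 ≡ 3 (mod 8).

(←) Conversely, if k ≡ 4 (mod 5) and k ≡ 3 (mod 8), then by the Chinese remainder theorem k ≡ 19 (mod 40). This is exactly k ≡ 19 (mod 40).

Equivalent; both directions hold.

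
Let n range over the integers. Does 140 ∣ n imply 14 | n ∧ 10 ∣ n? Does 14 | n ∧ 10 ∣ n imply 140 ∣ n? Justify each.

Forward direction. If 140 ∣ n, write n = 140q. Since 140 = 10·14, n = 14·(10q), so 14 ∣ n; and since 140 = 14·10, n = 10·(14q), so 10 ∣ n.

Converse. This fails: take n = 70. Both 14 ∣ 70 and 10 ∣ 70, yet 70 is not a multiple of 140 (since 70 = 0·140 + 70), so 140 ∤ 70.

Only the forward implication holds.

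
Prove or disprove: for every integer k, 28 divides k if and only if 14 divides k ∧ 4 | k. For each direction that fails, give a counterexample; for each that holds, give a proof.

Both implications hold.

(⇒) If 28 ∣ k, write k = 28q. Since 28 = 2·14, k = 14·(2q), so 14 ∣ k; and since 28 = 7·4, k = 4·(7q), so 4 ∣ k.

(⇐) Suppose 14 ∣ k and 4 ∣ k. Any common multiple of 14 and 4 is a multiple of their lcm; here lcm(14, 4) = 14·4/gcd(14, 4) = 56/2 = 28, so 28 ∣ k.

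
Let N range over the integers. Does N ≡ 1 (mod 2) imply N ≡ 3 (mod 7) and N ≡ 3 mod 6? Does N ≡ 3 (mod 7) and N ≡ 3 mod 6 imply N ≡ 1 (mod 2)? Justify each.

(⇒) This fails: N = 1 gives 1 ≡ 1 (mod 2) but 1 ≡ 1 (mod 7), so the conjunction on the right does not hold.

(⇐) Conversely, if N ≡ 3 (mod 7) and N ≡ 3 (mod 6), then by the Chinese remainder theorem N ≡ 3 (mod 42). Since 3 ≡ 1 (mod 2) and 2 ∣ 42, we get N ≡ 1 (mod 2).

Only the reverse direction holds.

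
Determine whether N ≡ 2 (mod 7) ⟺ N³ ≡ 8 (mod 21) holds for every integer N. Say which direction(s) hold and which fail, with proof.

Neither direction holds.

(→) This fails: take N = 9. Then 9 ≡ 2 (mod 7), but 9³ = 729 ≡ 15 (mod 21), not 8.

(←) This fails: take N = 8. Then 8³ = 512 ≡ 8 (mod 21), yet 8 ≡ 1 (mod 7), not 2.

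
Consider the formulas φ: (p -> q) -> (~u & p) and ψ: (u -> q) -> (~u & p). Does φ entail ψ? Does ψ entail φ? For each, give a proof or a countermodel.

The forward direction holds; the converse fails.

(⟹) Assume the antecedent. If u is true, the antecedent forces (p = T, u = T, q = F), and (u -> q) -> (~u & p) holds there. If u is false, the antecedent forces (p = T, u = F, q = F) or (p = T, u = F, q = T), and (u -> q) -> (~u & p) holds there. Either way (u -> q) -> (~u & p) holds.

(⟸) This fails. Under p = F, u = T, q = F, the left side is false but the right side is true.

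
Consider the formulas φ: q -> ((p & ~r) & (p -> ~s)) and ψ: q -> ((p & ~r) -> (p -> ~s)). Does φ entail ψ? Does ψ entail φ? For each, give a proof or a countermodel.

(→) Assume the antecedent. If q is true, the antecedent forces (r = F, p = T, s = F, q = T), and q -> ((p & ~r) -> (p -> ~s)) holds there. If q is false, q -> ((p & ~r) -> (p -> ~s)) reduces to true regardless of the other variables. Either way q -> ((p & ~r) -> (p -> ~s)) holds.

(←) This fails. Under r = F, p = F, s = F, q = T, the left side is false but the right side is true.

Only the forward implication holds.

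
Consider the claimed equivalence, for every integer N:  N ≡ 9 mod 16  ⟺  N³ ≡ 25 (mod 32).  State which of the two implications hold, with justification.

The forward direction fails; the converse holds.

Forward direction. This fails: take N = 25. Then 25 ≡ 9 (mod 16), but 25³ = 15625 ≡ 9 (mod 32), not 25.

Converse. The residues r modulo 32 with r³ ≡ 25 (mod 32) are exactly {9}, and each is ≡ 9 (mod 16).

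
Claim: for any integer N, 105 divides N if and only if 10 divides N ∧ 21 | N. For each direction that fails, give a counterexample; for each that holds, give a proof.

(←) Suppose 10 ∣ N and 21 ∣ N. Any common multiple of 10 and 21 is a multiple of their lcm; here gcd(10, 21) = 1, so lcm(10, 21) = 10·21 = 210, so 210 ∣ N. Since 105 ∣ 210, it follows that 105 ∣ N.

(→) This fails: take N = 105. Certainly 105 ∣ 105, but 10 ∤ 105.

Not equivalent: only (⇐) holds.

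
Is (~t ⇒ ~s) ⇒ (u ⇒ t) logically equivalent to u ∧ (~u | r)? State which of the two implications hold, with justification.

(⟹) This fails. Under r = F, s = F, t = F, u = F, the left side is true but the right side is false.

(⟸) This fails. Under r = T, s = F, t = F, u = T, the left side is false but the right side is true.

Neither implication holds.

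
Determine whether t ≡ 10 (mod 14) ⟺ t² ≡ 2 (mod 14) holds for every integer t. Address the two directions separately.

(⟹) Suppose t ≡ 10 (mod 14). Write t = 14j + 10. Then (14j + 10)² = 196j² + 280j + 100 = 14(14j² + 20j + 7) + 2, so t² ≡ 2 (mod 14).

(⟸) This fails: take t = 4. Then 4² = 16 ≡ 2 (mod 14), yet 4 ≡ 4 (mod 14), not 10.

The forward direction holds; the converse fails.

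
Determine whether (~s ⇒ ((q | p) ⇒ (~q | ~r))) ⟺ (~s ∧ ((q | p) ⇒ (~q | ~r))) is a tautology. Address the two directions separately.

(⇒) This fails. Under s = T, r = F, p = F, q = F, the left side is true but the right side is false.

(⇐) Assume the antecedent. If r is true, the antecedent forces (s = F, r = T, p = F, q = F) or (s = F, r = T, p = T, q = F), and ~s ⇒ ((q | p) ⇒ (~q | ~r)) holds there. If r is false, ~s ⇒ ((q | p) ⇒ (~q | ~r)) reduces to true regardless of the other variables. Either way ~s ⇒ ((q | p) ⇒ (~q | ~r)) holds.

Only the converse holds.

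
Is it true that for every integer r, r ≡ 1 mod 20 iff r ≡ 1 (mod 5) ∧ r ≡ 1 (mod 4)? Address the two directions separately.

Both implications hold.

[⇒] Suppose r ≡ 1 (mod 20); write r = 20j + 1. Since 5 ∣ 20, reducing mod 5 gives r ≡ 1 (mod 5); since 4 ∣ 20, reducing mod 4 gives r ≡ 1 (mod 4).

[⇐] Conversely, if r ≡ 1 (mod 5) and r ≡ 1 (mod 4), then by the Chinese remainder theorem r ≡ 1 (mod 20). This is exactly r ≡ 1 (mod 20).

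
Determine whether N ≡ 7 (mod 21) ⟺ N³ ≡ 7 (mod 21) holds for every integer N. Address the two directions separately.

Both implications hold.

(⟹) Suppose N ≡ 7 (mod 21). Write N = 21j + 7. Then (21j + 7)³ = 9261j³ + 9261j² + 3087j + 343 = 21(441j³ + 441j² + 147j + 16) + 7, so N³ ≡ 7 (mod 21).

(⟸) Conversely, suppose N³ ≡ 7 (mod 21). The only residue r in {0, …, 20} with r³ ≡ 7 (mod 21) is r = 7, so N ≡ 7 (mod 21).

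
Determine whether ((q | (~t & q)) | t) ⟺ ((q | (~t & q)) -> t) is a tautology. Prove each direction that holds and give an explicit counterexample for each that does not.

Forward direction. This fails. Under q = T, t = F, the left side is true but the right side is false.

Converse. This fails. Under q = F, t = F, the left side is false but the right side is true.

Both directions fail.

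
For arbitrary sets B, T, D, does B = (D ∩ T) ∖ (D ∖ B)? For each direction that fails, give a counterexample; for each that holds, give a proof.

The sets are not equal: only the reverse inclusion holds.

Forward inclusion. This inclusion fails. Take B = {1}, T = ∅, D = ∅; then 1 ∈ B but 1 ∉ (D ∩ T) ∖ (D ∖ B).

Reverse inclusion. Let x ∈ (D ∩ T) ∖ (D ∖ B). Then x ∈ B ∩ T ∩ D, from which x ∈ B.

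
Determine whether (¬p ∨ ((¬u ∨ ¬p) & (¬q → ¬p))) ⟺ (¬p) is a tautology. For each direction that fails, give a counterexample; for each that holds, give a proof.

(⇒) This fails. Under u = F, q = T, p = T, the left side is true but the right side is false.

(⇐) Assume the antecedent. If u is true, the antecedent forces (u = T, q = F, p = F) or (u = T, q = T, p = F), and ¬p ∨ ((¬u ∨ ¬p) & (¬q → ¬p)) holds there. If u is false, the antecedent forces (u = F, q = F, p = F) or (u = F, q = T, p = F), and ¬p ∨ ((¬u ∨ ¬p) & (¬q → ¬p)) holds there. Either way ¬p ∨ ((¬u ∨ ¬p) & (¬q → ¬p)) holds.

Not equivalent: only (⇐) holds.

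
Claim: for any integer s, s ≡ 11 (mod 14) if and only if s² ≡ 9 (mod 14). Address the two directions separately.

Only the forward direction holds.

[⇐] This fails: take s = 3. Then 3² = 9 ≡ 9 (mod 14), yet 3 ≡ 3 (mod 14), not 11.

[⇒] Suppose s ≡ 11 (mod 14). Write s = 14j + 11. Then (14j + 11)² = 196j² + 308j + 121 = 14(14j² + 22j + 8) + 9, so s² ≡ 9 (mod 14).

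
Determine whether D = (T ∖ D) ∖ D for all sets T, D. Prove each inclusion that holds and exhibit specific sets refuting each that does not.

(⟹) This inclusion fails. Take T = ∅, D = {1}; then 1 ∈ D but 1 ∉ (T ∖ D) ∖ D.

(⟸) This inclusion fails. Take T = {1}, D = ∅; then 1 ∈ (T ∖ D) ∖ D but 1 ∉ D.

(⊆) fails and (⊇) fails.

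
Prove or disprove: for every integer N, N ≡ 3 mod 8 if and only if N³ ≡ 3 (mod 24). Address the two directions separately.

Not equivalent: only (⇐) holds.

(→) This fails: take N = 11. Then 11 ≡ 3 (mod 8), but 11³ = 1331 ≡ 11 (mod 24), not 3.

(←) Conversely, the residues r modulo 24 with r³ ≡ 3 (mod 24) are exactly {3}, and each is ≡ 3 (mod 8).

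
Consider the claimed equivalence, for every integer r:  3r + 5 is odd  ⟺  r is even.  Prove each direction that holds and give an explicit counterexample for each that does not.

The biconditional holds.

(⟹) Suppose 3r + 5 is odd. Since 3 is odd, 3r and r have the same parity, so 3r + 5 ≡ r + 5 (mod 2). As 5 is odd, 3r + 5 is odd exactly when r is even. Thus r is even.

(⟸) Conversely, suppose r is even; write r = 2j. Then 3r + 5 = 3·(2j) + 5 = 2·3j + 5, which is odd.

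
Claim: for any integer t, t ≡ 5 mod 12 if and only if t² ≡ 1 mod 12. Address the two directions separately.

Only the forward implication holds.

(⟸) This fails: take t = 1. Then 1² = 1 ≡ 1 (mod 12), yet 1 ≡ 1 (mod 12), not 5.

(⟹) Suppose t ≡ 5 mod 12. Write t = 12j + 5. Then (12j + 5)² = 144j² + 120j + 25 = 12(12j² + 10j + 2) + 1, so t² ≡ 1 (mod 12).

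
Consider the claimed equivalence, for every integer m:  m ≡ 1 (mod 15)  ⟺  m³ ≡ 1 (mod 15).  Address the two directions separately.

[⇐] Suppose m³ ≡ 1 (mod 15). The only residue r in {0, …, 14} with r³ ≡ 1 (mod 15) is r = 1, so m ≡ 1 (mod 15).

[⇒] Suppose m ≡ 1 (mod 15). Write m = 15j + 1. Then (15j + 1)³ = 3375j³ + 675j² + 45j + 1 = 15(225j³ + 45j² + 3j) + 1, so m³ ≡ 1 (mod 15).

The biconditional holds.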